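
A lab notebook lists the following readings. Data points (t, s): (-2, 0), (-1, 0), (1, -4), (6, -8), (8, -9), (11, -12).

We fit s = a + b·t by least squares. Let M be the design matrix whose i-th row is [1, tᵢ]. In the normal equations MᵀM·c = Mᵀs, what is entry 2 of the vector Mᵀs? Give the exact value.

-256

Entry 2 ↔ basis t, so (Mᵀs)_{2} = Σᵢ (t)·sᵢ = (-2)·(0) + (-1)·(0) + (1)·(-4) + (6)·(-8) + (8)·(-9) + (11)·(-12) = -256.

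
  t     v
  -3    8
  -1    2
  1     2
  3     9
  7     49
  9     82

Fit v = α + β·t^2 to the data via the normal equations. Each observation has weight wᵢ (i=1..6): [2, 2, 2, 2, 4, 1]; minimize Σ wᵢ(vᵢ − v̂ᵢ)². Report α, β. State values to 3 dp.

α = 0.248, β = 0.999

Normal-equation sums: Σwᵢ·1 = 13, Σwᵢ·t^2 = 317, Σwᵢ·t^2·t^2 = 16493.
And Σwᵢ·v = 320, Σwᵢ·t^2·v = 16560.
XᵀWX·[α, β]ᵀ = XᵀWv becomes [[13, 317]; [317, 16493]]·[α, β]ᵀ = [320, 16560]ᵀ.
Determinant 13·16493 − 317² = 113920.
α = (320·16493 − 317·16560)/113920 = 353/1424; β = (13·16560 − 317·320)/113920 = 1423/1424.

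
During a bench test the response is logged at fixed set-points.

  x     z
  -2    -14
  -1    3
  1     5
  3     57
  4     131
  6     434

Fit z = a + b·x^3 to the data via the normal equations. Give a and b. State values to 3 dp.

a = 3.286, b = 1.994

Setting ∂/∂a … = 0 gives: 6·a + 299·b = 616;  299·a + 51547·b = 103781.
(Σ1 = 6, Σx^3 = 299, Σx^3·x^3 = 51547, Σz = 616, Σx^3·z = 103781.)
Eliminating b: 51547·(row 1) − 299·(row 2) gives 219881·a = 51547·616 − 299·103781 = 722433, so a = 722433/219881.
Then b = (103781 − 299·(722433/219881))/51547 = 438502/219881.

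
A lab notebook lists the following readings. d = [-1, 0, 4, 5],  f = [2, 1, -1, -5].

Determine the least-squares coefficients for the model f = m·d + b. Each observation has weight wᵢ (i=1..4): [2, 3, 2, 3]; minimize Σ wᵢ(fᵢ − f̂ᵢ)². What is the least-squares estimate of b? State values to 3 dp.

The normal equations are: 109·m + 21·b = -87;  21·m + 10·b = -10.
det = 109·10 − 21² = 649.
m = ((-87)·10 − 21·(-10))/649 = -60/59; b = (109·(-10) − 21·(-87))/649 = 67/59.

b = 1.136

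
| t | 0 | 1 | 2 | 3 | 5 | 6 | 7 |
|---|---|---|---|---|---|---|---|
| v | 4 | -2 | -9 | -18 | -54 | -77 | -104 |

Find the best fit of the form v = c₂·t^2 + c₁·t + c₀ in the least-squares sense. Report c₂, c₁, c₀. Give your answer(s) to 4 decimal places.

Entries of MᵀM: Σt^2·t^2 = 4420, Σt^2·t = 720, Σt^2 = 124, Σt·t = 124, Σt = 24, Σ1 = 7.
For Mᵀv: Σt^2·v = -9418, Σt·v = -1534, Σv = -260.
Solving the 3×3 system (Gaussian elimination) gives c₂ = -9865/5082, c₁ = -2851/1694, c₀ = 1094/363.

c₂ = -1.9412, c₁ = -1.6830, c₀ = 3.0138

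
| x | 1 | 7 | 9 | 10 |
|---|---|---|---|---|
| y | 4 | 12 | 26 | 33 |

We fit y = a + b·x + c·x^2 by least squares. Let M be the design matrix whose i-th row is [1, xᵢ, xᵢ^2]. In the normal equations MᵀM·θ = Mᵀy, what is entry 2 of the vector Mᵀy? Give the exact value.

652

Entry 2 ↔ basis x, so (Mᵀy)_{2} = Σᵢ (x)·yᵢ = (1)·(4) + (7)·(12) + (9)·(26) + (10)·(33) = 652.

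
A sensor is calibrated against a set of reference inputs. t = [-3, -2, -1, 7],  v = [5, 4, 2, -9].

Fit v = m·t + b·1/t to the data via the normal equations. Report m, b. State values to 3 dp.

m = -1.320, b = -1.211

The normal system MᵀM·[m, b]ᵀ = Mᵀv is [[63, 4]; [4, 2437/1764]]·[m, b]ᵀ = [-88, -146/21]ᵀ.
Eliminating b: (2437/1764)·(row 1) − 4·(row 2) gives (1989/28)·m = (2437/1764)·(-88) − 4·(-146/21) = -41350/441, so m = -165400/125307.
Then b = ((-146/21) − 4·(-165400/125307))/(2437/1764) = -2408/1989.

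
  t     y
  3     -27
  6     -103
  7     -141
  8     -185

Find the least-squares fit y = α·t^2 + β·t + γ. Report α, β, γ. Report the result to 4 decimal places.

Forming AᵀA = [[7874, 1098, 158]; [1098, 158, 24]; [158, 24, 4]] and Aᵀy = [-22700, -3166, -456]ᵀ gives AᵀA·[α, β, γ]ᵀ = Aᵀy.
Inverting the 3×3 Gram matrix, [α, β, γ]ᵀ = [-566/181, 505/181, -1307/181]ᵀ.

α = -3.1271, β = 2.7901, γ = -7.2210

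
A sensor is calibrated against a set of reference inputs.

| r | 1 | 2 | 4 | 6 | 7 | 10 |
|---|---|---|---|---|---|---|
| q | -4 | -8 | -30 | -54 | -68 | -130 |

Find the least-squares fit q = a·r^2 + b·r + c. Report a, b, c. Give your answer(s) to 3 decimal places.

With design matrix X, XᵀX = [[13970, 1632, 206]; [1632, 206, 30]; [206, 30, 6]] and Xᵀq = [-18792, -2240, -294]ᵀ.
Solving the 3×3 system (Gaussian elimination) gives a = -2523/2555, b = -8009/2555, c = 1473/2555.

a = -0.987, b = -3.135, c = 0.577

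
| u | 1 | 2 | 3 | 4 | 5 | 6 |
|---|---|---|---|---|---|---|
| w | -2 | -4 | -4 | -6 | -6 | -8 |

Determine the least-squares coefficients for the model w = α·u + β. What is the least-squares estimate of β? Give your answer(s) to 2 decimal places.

β = -1.20

Forming MᵀM = [[91, 21]; [21, 6]] and Mᵀw = [-124, -30]ᵀ gives MᵀM·[α, β]ᵀ = Mᵀw.
Δ = 91·6 − 21² = 105.
α = ((-124)·6 − 21·(-30))/105 = -38/35; β = (91·(-30) − 21·(-124))/105 = -6/5.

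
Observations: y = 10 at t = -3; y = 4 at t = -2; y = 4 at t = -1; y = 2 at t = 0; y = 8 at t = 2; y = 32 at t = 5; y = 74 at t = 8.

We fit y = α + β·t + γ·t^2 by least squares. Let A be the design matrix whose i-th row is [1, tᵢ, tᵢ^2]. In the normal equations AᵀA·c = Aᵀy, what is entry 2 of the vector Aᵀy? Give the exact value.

Entry 2 ↔ basis t, so (Aᵀy)_{2} = Σᵢ (t)·yᵢ = (-3)·(10) + (-2)·(4) + (-1)·(4) + (0)·(2) + (2)·(8) + (5)·(32) + (8)·(74) = 726.

726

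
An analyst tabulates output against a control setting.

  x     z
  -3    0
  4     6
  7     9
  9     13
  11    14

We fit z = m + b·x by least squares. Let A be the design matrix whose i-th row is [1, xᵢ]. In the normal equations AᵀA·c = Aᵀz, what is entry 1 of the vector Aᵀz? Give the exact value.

42

Entry 1 ↔ basis 1, so (Aᵀz)_{1} = Σᵢ zᵢ = (1)·(0) + (1)·(6) + (1)·(9) + (1)·(13) + (1)·(14) = 42.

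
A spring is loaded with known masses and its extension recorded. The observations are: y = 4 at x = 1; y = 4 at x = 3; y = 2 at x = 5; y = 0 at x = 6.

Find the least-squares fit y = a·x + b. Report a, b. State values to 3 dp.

Setting ∂/∂a … = 0 gives: 71·a + 15·b = 26;  15·a + 4·b = 10.
(Σx·x = 71, Σx = 15, Σ1 = 4, Σx·y = 26, Σy = 10.)
Eliminating b: 4·(row 1) − 15·(row 2) gives 59·a = 4·26 − 15·10 = -46, so a = -46/59.
Then b = (10 − 15·(-46/59))/4 = 320/59.

a = -0.780, b = 5.424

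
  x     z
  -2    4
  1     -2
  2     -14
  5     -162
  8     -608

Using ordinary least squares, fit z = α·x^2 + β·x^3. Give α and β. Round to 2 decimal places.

Forming MᵀM = [[4754, 35894]; [35894, 277898]] and Mᵀz = [-43004, -331692]ᵀ gives MᵀM·[α, β]ᵀ = Mᵀz.
Eliminating β: 277898·(row 1) − 35894·(row 2) gives 32747856·α = 277898·(-43004) − 35894·(-331692) = -44972944, so α = -2810809/2046741.
Then β = ((-331692) − 35894·(-2810809/2046741))/277898 = -2079887/2046741.

α = -1.37, β = -1.02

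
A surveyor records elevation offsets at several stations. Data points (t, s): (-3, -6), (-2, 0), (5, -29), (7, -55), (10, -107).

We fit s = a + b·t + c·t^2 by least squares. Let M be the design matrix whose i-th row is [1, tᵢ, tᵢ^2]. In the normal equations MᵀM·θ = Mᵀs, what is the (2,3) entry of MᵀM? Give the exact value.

Row 2 ↔ basis t, column 3 ↔ basis t^2, so (MᵀM)_{2,3} = Σᵢ (t)·(t^2) = (-3)·(9) + (-2)·(4) + (5)·(25) + (7)·(49) + (10)·(100) = 1433.

1433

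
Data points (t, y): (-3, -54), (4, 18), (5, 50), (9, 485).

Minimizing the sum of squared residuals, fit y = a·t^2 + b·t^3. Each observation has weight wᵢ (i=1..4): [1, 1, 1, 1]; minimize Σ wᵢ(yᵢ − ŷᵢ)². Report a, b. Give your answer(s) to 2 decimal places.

a = -2.94, b = 0.99

Sums needed: Σwᵢ·t^2·t^2 = 7523, Σwᵢ·t^2·t^3 = 62955, Σwᵢ·t^3·t^3 = 551891.
And Σwᵢ·t^2·y = 40337, Σwᵢ·t^3·y = 362425.
Normal equations: [[7523, 62955]; [62955, 551891]]·[a, b]ᵀ = [40337, 362425]ᵀ.
Δ = 7523·551891 − 62955² = 188543968.
a = (40337·551891 − 62955·362425)/188543968 = -34677413/11783998; b = (7523·362425 − 62955·40337)/188543968 = 11694215/11783998.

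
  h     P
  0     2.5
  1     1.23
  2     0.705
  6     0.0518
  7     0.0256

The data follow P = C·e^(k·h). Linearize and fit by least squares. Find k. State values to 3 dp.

k = -0.649

Taking logs, ln P = k·h + ln C, so regress ln P on h.
Σh = 16.0000, Σ(h)² = 90.0000, Σln P = -5.8518, Σh·ln P = -43.9104.
Normal system: [[90.0000, 16.0000]; [16.0000, 5]]·[k, ln C]ᵀ = [-43.9104, -5.8518]ᵀ.
Solving (det = 194.0000): k = -0.64909, ln C = 0.90674.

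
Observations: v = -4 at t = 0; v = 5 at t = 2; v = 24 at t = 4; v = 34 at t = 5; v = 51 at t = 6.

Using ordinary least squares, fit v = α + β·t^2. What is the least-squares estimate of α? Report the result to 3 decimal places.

α = -2.057

The normal equations are: 5·α + 81·β = 110;  81·α + 2193·β = 3090.
Eliminating β: 2193·(row 1) − 81·(row 2) gives 4404·α = 2193·110 − 81·3090 = -9060, so α = -755/367.
Then β = (3090 − 81·(-755/367))/2193 = 545/367.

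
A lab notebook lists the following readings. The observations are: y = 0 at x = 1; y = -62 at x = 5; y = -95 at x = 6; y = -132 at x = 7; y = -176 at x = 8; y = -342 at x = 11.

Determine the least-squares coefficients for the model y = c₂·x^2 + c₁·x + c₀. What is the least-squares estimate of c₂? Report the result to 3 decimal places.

c₂ = -3.061

AᵀA·[c₂, c₁, c₀]ᵀ = Aᵀy reads: 23060·c₂ + 2528·c₁ + 296·c₀ = -64084;  2528·c₂ + 296·c₁ + 38·c₀ = -6974;  296·c₂ + 38·c₁ + 6·c₀ = -807.
Inverting the 3×3 Gram matrix, [c₂, c₁, c₀]ᵀ = [-47209/15423, 76271/30846, 4353/5141]ᵀ.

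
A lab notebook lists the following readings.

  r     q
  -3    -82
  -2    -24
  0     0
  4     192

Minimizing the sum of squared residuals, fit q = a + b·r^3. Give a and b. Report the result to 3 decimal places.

a = -0.303, b = 3.007

With design matrix M, MᵀM = [[4, 29]; [29, 4889]] and Mᵀq = [86, 14694]ᵀ.
Determinant 4·4889 − 29² = 18715.
a = (86·4889 − 29·14694)/18715 = -5672/18715; b = (4·14694 − 29·86)/18715 = 56282/18715.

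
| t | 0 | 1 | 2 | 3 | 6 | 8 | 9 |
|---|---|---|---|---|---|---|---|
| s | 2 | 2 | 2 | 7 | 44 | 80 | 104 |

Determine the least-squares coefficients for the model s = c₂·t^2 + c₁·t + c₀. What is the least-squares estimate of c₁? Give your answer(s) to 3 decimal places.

c₁ = -2.540

The normal system XᵀX·[c₂, c₁, c₀]ᵀ = Xᵀs is [[12051, 1493, 195]; [1493, 195, 29]; [195, 29, 7]]·[c₂, c₁, c₀]ᵀ = [15201, 1867, 241]ᵀ.
Row-reducing yields c₂ = 17609/11396, c₁ = -2631/1036, c₀ = 10855/5698.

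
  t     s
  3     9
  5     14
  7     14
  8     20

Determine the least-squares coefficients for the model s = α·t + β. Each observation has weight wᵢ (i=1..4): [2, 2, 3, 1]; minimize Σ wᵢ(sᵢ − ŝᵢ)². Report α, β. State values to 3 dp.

α = 1.565, β = 4.696

Setting ∂/∂α … = 0 gives: 279·α + 45·β = 648;  45·α + 8·β = 108.
(Σwᵢ·t·t = 279, Σwᵢ·t = 45, Σwᵢ·1 = 8, Σwᵢ·t·s = 648, Σwᵢ·s = 108.)
Eliminating β: 8·(row 1) − 45·(row 2) gives 207·α = 8·648 − 45·108 = 324, so α = 36/23.
Then β = (108 − 45·(36/23))/8 = 108/23.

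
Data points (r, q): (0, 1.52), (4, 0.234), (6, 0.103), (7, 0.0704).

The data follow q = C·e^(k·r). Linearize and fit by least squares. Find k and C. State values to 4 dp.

k = -0.4414, C = 1.4712

Taking logs, ln q = k·r + ln C, so regress ln q on r.
Sums: Σr = 17.0000, Σ(r)² = 101.0000, Σln q = -5.9603, Σr·ln q = -38.0228.
Normal system: [[101.0000, 17.0000]; [17.0000, 4]]·[k, ln C]ᵀ = [-38.0228, -5.9603]ᵀ.
Slope k = (n·Σr·ln q − Σr·Σln q)/(n·Σ(r)² − (Σr)²) = (4·-38.0228 − 17.0000·-5.9603)/115.0000 = -0.44144; ln C = (Σln q − k·Σr)/n = 0.38606, so C = exp(0.38606) = 1.47117.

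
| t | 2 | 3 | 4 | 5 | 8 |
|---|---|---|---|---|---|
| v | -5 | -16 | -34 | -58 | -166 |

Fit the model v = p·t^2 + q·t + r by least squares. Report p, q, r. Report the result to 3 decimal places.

Setting ∂/∂p … = 0 gives: 5074·p + 736·q + 118·r = -12782;  736·p + 118·q + 22·r = -1812;  118·p + 22·q + 5·r = -279.
Inverting the 3×3 Gram matrix, [p, q, r]ᵀ = [-5864/1911, 7289/1911, -15/91]ᵀ.

p = -3.069, q = 3.814, r = -0.165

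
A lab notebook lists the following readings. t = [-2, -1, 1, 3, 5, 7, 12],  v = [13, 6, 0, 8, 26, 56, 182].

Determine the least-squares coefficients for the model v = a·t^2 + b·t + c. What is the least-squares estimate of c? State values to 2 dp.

The normal equations are: 23861·a + 2215·b + 233·c = 29732;  2215·a + 233·b + 25·c = 2698;  233·a + 25·b + 7·c = 291.
Row-reducing yields a = 684963/469334, b = -1173961/469334, c = 452060/234667.

c = 1.93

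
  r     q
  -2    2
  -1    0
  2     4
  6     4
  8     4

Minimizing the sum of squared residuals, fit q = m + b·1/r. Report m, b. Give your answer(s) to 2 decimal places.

With design matrix A, AᵀA = [[5, -17/24]; [-17/24, 889/576]] and Aᵀq = [14, 13/6]ᵀ.
Determinant 5·(889/576) − (-17/24)² = 1039/144.
m = (14·(889/576) − (-17/24)·(13/6))/(1039/144) = 6665/2078; b = (5·(13/6) − (-17/24)·14)/(1039/144) = 2988/1039.

m = 3.21, b = 2.88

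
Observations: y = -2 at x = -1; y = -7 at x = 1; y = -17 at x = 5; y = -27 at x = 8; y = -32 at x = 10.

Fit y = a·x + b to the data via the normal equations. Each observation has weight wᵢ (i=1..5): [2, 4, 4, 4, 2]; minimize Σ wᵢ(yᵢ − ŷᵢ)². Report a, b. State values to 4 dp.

a = -2.7759, b = -4.1615

Sums needed: Σwᵢ·x·x = 562, Σwᵢ·x = 74, Σwᵢ·1 = 16.
Right-hand side: Σwᵢ·x·y = -1868, Σwᵢ·y = -272.
AᵀWA·[a, b]ᵀ = AᵀWy becomes [[562, 74]; [74, 16]]·[a, b]ᵀ = [-1868, -272]ᵀ.
Eliminating b: 16·(row 1) − 74·(row 2) gives 3516·a = 16·(-1868) − 74·(-272) = -9760, so a = -2440/879.
Then b = ((-272) − 74·(-2440/879))/16 = -3658/879.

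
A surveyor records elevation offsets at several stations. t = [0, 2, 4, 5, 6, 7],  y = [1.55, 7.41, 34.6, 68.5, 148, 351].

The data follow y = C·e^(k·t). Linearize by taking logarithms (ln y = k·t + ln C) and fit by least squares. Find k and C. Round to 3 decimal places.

k = 0.766, C = 1.564

Taking logs, ln y = k·t + ln C, so regress ln y on t.
Σt = 24.0000, Σ(t)² = 130.0000, Σln y = 21.0698, Σt·ln y = 110.3240.
Equations: 130.0000·k + 24.0000·ln C = 110.3240;  24.0000·k + 6·ln C = 21.0698.
Solving (det = 204.0000): k = 0.76603, ln C = 0.44752, so C = exp(0.44752) = 1.56443.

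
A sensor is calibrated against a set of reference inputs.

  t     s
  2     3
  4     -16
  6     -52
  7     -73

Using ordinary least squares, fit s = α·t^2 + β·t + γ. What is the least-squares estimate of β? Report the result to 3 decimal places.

β = 0.876

From the data, Σt^2·t^2 = 3969, Σt^2·t = 631, Σt^2 = 105, Σt·t = 105, Σt = 19, Σ1 = 4.
And Σt^2·s = -5693, Σt·s = -881, Σs = -138.
Solving the 3×3 system (Gaussian elimination) gives α = -1435/796, β = 697/796, γ = 1724/199.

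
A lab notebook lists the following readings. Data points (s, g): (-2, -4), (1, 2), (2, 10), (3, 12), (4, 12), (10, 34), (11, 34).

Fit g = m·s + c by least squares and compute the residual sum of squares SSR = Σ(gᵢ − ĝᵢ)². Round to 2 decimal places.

SSR = 22.24

Setting ∂/∂m … = 0 gives: 255·m + 29·c = 828;  29·m + 7·c = 100.
det = 255·7 − 29² = 944.
m = (828·7 − 29·100)/944 = 181/59; c = (255·100 − 29·828)/944 = 93/59.
Residuals: 33/59, -156/59, 135/59, 72/59, -109/59, 103/59, -78/59; SSR = 1312/59.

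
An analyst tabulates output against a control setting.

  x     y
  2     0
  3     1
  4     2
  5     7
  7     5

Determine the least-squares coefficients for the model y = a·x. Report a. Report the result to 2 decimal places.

Forming MᵀM = [[103]] and Mᵀy = [81]ᵀ gives MᵀM·[a]ᵀ = Mᵀy.
a = 81/103 = 0.786408.

a = 0.79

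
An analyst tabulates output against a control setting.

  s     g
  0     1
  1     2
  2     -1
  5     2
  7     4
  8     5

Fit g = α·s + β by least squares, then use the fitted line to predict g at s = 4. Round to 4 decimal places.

ĝ = 2.2523

Sums needed: Σs·s = 143, Σs = 23, Σ1 = 6.
For Xᵀg: Σs·g = 78, Σg = 13.
XᵀX·[α, β]ᵀ = Xᵀg becomes [[143, 23]; [23, 6]]·[α, β]ᵀ = [78, 13]ᵀ.
Δ = 143·6 − 23² = 329.
α = (78·6 − 23·13)/329 = 169/329; β = (143·13 − 23·78)/329 = 65/329.
At s = 4: ĝ = (169/329)·(4) + (65/329)·(1) = 741/329.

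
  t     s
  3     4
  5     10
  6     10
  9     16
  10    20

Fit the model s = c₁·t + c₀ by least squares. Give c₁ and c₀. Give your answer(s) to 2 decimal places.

Entries of AᵀA: Σt·t = 251, Σt = 33, Σ1 = 5.
For Aᵀs: Σt·s = 466, Σs = 60.
Normal equations: [[251, 33]; [33, 5]]·[c₁, c₀]ᵀ = [466, 60]ᵀ.
det = 251·5 − 33² = 166.
c₁ = (466·5 − 33·60)/166 = 175/83; c₀ = (251·60 − 33·466)/166 = -159/83.

c₁ = 2.11, c₀ = -1.92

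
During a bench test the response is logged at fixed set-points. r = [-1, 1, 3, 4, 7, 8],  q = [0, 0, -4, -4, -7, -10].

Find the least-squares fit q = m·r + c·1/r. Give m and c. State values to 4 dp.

AᵀA·[m, c]ᵀ = Aᵀq reads: 140·m + 6·c = -157;  6·m + (62365/28224)·c = -55/12.
(Σr·r = 140, Σr·1/r = 6, Σ1/r·1/r = 62365/28224, Σr·q = -157, Σ1/r·q = -55/12.)
Determinant 140·(62365/28224) − 6² = 275537/1008.
m = ((-157)·(62365/28224) − 6·(-55/12))/(275537/1008) = -9015145/7715036; c = (140·(-55/12) − 6·(-157))/(275537/1008) = 302736/275537.

m = -1.1685, c = 1.0987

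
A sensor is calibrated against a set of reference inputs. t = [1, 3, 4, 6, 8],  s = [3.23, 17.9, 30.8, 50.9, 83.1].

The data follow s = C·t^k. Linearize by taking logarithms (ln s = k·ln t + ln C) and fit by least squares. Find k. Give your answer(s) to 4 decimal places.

With ln sᵢ as the transformed response and ln tᵢ as the regressor:
Σln t = 6.3561, Σ(ln t)² = 10.6632, Σln s = 15.8347, Σln t·ln s = 24.1534.
Equations: 10.6632·k + 6.3561·ln C = 24.1534;  6.3561·k + 5·ln C = 15.8347.
Δ = 10.6632·5 − (6.3561)² = 12.9161; k = (24.1534·5 − 6.3561·15.8347)/12.9161 = 1.55775, ln C = (10.6632·15.8347 − 6.3561·24.1534)/12.9161 = 1.18670.

k = 1.5577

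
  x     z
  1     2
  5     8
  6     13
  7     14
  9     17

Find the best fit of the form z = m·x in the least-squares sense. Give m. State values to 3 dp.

m = 1.932

The normal system AᵀA·[m]ᵀ = Aᵀz is [[192]]·[m]ᵀ = [371]ᵀ.
Hence m = 371 / 192 ≈ 1.93229.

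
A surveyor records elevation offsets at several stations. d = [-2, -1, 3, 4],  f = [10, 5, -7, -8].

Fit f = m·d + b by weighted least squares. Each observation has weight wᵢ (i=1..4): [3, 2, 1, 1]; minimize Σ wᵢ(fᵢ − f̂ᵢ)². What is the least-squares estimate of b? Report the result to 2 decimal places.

b = 3.13

Normal-equation sums: Σwᵢ·d·d = 39, Σwᵢ·d = -1, Σwᵢ·1 = 7.
For AᵀWf: Σwᵢ·d·f = -123, Σwᵢ·f = 25.
Normal equations: [[39, -1]; [-1, 7]]·[m, b]ᵀ = [-123, 25]ᵀ.
det = 39·7 − (-1)² = 272.
m = ((-123)·7 − (-1)·25)/272 = -209/68; b = (39·25 − (-1)·(-123))/272 = 213/68.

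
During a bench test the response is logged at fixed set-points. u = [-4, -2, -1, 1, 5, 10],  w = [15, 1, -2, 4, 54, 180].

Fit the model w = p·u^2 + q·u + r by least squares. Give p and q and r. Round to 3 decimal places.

Normal-equation sums: Σu^2·u^2 = 10899, Σu^2·u = 1053, Σu^2 = 147, Σu·u = 147, Σu = 9, Σ1 = 6.
And Σu^2·w = 19596, Σu·w = 2014, Σw = 252.
Inverting the 3×3 Gram matrix, [p, q, r]ᵀ = [47763/31240, 50993/18744, 3601/7810]ᵀ.

p = 1.529, q = 2.720, r = 0.461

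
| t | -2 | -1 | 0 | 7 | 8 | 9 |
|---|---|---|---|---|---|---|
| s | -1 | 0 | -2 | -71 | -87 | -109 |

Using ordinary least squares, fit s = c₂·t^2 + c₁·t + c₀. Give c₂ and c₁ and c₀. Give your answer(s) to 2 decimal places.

c₂ = -1.03, c₁ = -2.55, c₀ = -1.83

With design matrix A, AᵀA = [[13075, 1575, 199]; [1575, 199, 21]; [199, 21, 6]] and Aᵀs = [-17880, -2172, -270]ᵀ.
Solving the 3×3 system (Gaussian elimination) gives c₂ = -63/61, c₁ = -39003/15311, c₀ = -28020/15311.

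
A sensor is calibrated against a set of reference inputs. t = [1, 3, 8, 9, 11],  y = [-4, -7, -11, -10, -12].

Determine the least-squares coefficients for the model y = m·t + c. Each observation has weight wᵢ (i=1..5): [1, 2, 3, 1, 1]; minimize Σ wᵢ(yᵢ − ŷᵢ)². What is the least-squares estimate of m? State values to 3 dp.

Compute the Gram sums: Σwᵢ·t·t = 413, Σwᵢ·t = 51, Σwᵢ·1 = 8.
For MᵀWy: Σwᵢ·t·y = -532, Σwᵢ·y = -73.
So MᵀWM·[m, c]ᵀ = MᵀWy: [[413, 51]; [51, 8]]·[m, c]ᵀ = [-532, -73]ᵀ.
Δ = 413·8 − 51² = 703.
m = ((-532)·8 − 51·(-73))/703 = -533/703; c = (413·(-73) − 51·(-532))/703 = -3017/703.

m = -0.758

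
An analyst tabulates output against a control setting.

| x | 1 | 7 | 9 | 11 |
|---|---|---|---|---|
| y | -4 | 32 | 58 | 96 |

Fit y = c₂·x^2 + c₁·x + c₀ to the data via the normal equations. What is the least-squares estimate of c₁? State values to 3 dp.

Entries of AᵀA: Σx^2·x^2 = 23604, Σx^2·x = 2404, Σx^2 = 252, Σx·x = 252, Σx = 28, Σ1 = 4.
Right-hand side: Σx^2·y = 17878, Σx·y = 1798, Σy = 182.
Normal equations: [[23604, 2404, 252]; [2404, 252, 28]; [252, 28, 4]]·[c₂, c₁, c₀]ᵀ = [17878, 1798, 182]ᵀ.
Solving the 3×3 system (Gaussian elimination) gives c₂ = 741/724, c₁ = -847/362, c₀ = -1883/724.

c₁ = -2.340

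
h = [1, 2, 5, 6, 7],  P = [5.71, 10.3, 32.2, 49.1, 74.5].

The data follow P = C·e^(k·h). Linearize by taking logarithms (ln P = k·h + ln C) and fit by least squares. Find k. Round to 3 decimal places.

With ln Pᵢ as the transformed response and hᵢ as the regressor:
Sums: Σh = 21.0000, Σ(h)² = 115.0000, Σln P = 15.7510, Σh·ln P = 77.3051.
Normal system: [[115.0000, 21.0000]; [21.0000, 5]]·[k, ln C]ᵀ = [77.3051, 15.7510]ᵀ.
Δ = 115.0000·5 − (21.0000)² = 134.0000; k = (77.3051·5 − 21.0000·15.7510)/134.0000 = 0.41608, ln C = (115.0000·15.7510 − 21.0000·77.3051)/134.0000 = 1.40266.

k = 0.416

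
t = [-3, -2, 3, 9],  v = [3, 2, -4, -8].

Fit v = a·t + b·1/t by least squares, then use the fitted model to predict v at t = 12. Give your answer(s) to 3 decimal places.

v̂ = -10.772

The normal system AᵀA·[a, b]ᵀ = Aᵀv is [[103, 4]; [4, 157/324]]·[a, b]ᵀ = [-97, -38/9]ᵀ.
Eliminating b: (157/324)·(row 1) − 4·(row 2) gives (10987/324)·a = (157/324)·(-97) − 4·(-38/9) = -9757/324, so a = -9757/10987.
Then b = ((-38/9) − 4·(-9757/10987))/(157/324) = -15192/10987.
At t = 12: v̂ = (-9757/10987)·(12) + (-15192/10987)·(1/12) = -118350/10987.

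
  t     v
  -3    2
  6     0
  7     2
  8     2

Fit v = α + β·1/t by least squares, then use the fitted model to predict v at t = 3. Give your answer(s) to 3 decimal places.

v̂ = 0.995

Forming AᵀA = [[4, 17/168]; [17/168, 4937/28224]] and Aᵀv = [6, -11/84]ᵀ gives AᵀA·[α, β]ᵀ = Aᵀv.
Determinant 4·(4937/28224) − (17/168)² = 19459/28224.
α = (6·(4937/28224) − (17/168)·(-11/84))/(19459/28224) = 29996/19459; β = (4·(-11/84) − (17/168)·6)/(19459/28224) = -31920/19459.
At t = 3: v̂ = (29996/19459)·(1) + (-31920/19459)·(1/3) = 19356/19459.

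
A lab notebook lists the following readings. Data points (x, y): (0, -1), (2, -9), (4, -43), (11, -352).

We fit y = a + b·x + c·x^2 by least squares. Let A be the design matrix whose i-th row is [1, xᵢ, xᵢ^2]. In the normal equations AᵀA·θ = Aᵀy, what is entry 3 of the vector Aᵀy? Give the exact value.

-43316

Entry 3 ↔ basis x^2, so (Aᵀy)_{3} = Σᵢ (x^2)·yᵢ = (0)·(-1) + (4)·(-9) + (16)·(-43) + (121)·(-352) = -43316.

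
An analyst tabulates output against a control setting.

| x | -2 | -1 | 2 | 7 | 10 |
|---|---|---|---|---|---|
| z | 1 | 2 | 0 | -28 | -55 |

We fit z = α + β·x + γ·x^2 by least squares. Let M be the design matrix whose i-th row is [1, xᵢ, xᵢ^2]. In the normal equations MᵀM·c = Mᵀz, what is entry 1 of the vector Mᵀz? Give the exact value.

-80

Entry 1 ↔ basis 1, so (Mᵀz)_{1} = Σᵢ zᵢ = (1)·(1) + (1)·(2) + (1)·(0) + (1)·(-28) + (1)·(-55) = -80.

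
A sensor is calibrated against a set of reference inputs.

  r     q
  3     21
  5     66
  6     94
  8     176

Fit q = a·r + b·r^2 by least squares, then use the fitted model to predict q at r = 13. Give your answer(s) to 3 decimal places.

From the data, Σr·r = 134, Σr·r^2 = 880, Σr^2·r^2 = 6098.
And Σr·q = 2365, Σr^2·q = 16487.
MᵀM·[a, b]ᵀ = Mᵀq becomes [[134, 880]; [880, 6098]]·[a, b]ᵀ = [2365, 16487]ᵀ.
Eliminating b: 6098·(row 1) − 880·(row 2) gives 42732·a = 6098·2365 − 880·16487 = -86790, so a = -14465/7122.
Then b = (16487 − 880·(-14465/7122))/6098 = 21343/7122.
At r = 13: q̂ = (-14465/7122)·(13) + (21343/7122)·(169) = 1709461/3561.

q̂ = 480.051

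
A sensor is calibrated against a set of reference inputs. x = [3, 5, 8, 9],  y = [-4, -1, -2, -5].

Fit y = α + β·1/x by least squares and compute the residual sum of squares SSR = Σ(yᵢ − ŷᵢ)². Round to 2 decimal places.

SSR = 9.97

The normal equations are: 4·α + (277/360)·β = -12;  (277/360)·α + (23209/129600)·β = -421/180.
(Σ1 = 4, Σ1/x = 277/360, Σ1/x·1/x = 23209/129600, Σy = -12, Σ1/x·y = -421/180.)
Δ = 4·(23209/129600) − (277/360)² = 5369/43200.
α = ((-12)·(23209/129600) − (277/360)·(-421/180))/(5369/43200) = -45274/16107; β = (4·(-421/180) − (277/360)·(-12))/(5369/43200) = -5280/5369.
Residuals: -1982/2301, 32335/16107, 15040/16107, -859/413; SSR = 160586/16107.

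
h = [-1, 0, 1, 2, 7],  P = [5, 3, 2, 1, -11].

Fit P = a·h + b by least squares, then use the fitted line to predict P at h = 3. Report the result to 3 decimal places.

Compute the Gram sums: Σh·h = 55, Σh = 9, Σ1 = 5.
Moment sums: Σh·P = -78, ΣP = 0.
Δ = 55·5 − 9² = 194.
a = ((-78)·5 − 9·0)/194 = -195/97; b = (55·0 − 9·(-78))/194 = 351/97.
At h = 3: P̂ = (-195/97)·(3) + (351/97)·(1) = -234/97.

P̂ = -2.412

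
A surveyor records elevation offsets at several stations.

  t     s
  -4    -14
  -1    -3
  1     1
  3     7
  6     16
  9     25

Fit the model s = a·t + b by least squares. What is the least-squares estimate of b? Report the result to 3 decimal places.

b = -1.527

Entries of AᵀA: Σt·t = 144, Σt = 14, Σ1 = 6.
And Σt·s = 402, Σs = 32.
Normal equations: [[144, 14]; [14, 6]]·[a, b]ᵀ = [402, 32]ᵀ.
Determinant 144·6 − 14² = 668.
a = (402·6 − 14·32)/668 = 491/167; b = (144·32 − 14·402)/668 = -255/167.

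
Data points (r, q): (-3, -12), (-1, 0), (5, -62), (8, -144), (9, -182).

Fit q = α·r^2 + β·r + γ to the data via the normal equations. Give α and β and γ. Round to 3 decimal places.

α = -1.982, β = -2.225, γ = -0.634

Setting ∂/∂α … = 0 gives: 11364·α + 1338·β + 180·γ = -25616;  1338·α + 180·β + 18·γ = -3064;  180·α + 18·β + 5·γ = -400.
Row-reducing yields α = -4204/2121, β = -4720/2121, γ = -64/101.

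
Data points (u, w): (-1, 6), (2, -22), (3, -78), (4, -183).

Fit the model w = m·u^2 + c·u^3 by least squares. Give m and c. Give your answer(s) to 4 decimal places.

The normal equations are: 354·m + 1298·c = -3712;  1298·m + 4890·c = -14000.
(Σu^2·u^2 = 354, Σu^2·u^3 = 1298, Σu^3·u^3 = 4890, Σu^2·w = -3712, Σu^3·w = -14000.)
Determinant 354·4890 − 1298² = 46256.
m = ((-3712)·4890 − 1298·(-14000))/46256 = 1270/2891; c = (354·(-14000) − 1298·(-3712))/46256 = -146/49.

m = 0.4393, c = -2.9796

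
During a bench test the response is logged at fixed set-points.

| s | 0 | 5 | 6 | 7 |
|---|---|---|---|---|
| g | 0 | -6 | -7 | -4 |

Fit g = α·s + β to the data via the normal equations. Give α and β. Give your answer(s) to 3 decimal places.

α = -0.810, β = -0.603

Setting ∂/∂α … = 0 gives: 110·α + 18·β = -100;  18·α + 4·β = -17.
(Σs·s = 110, Σs = 18, Σ1 = 4, Σs·g = -100, Σg = -17.)
Δ = 110·4 − 18² = 116.
α = ((-100)·4 − 18·(-17))/116 = -47/58; β = (110·(-17) − 18·(-100))/116 = -35/58.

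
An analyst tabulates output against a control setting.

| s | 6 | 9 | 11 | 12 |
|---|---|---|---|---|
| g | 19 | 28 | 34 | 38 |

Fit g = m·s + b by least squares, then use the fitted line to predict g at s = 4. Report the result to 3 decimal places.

Sums needed: Σs·s = 382, Σs = 38, Σ1 = 4.
For Xᵀg: Σs·g = 1196, Σg = 119.
XᵀX·[m, b]ᵀ = Xᵀg becomes [[382, 38]; [38, 4]]·[m, b]ᵀ = [1196, 119]ᵀ.
Determinant 382·4 − 38² = 84.
m = (1196·4 − 38·119)/84 = 131/42; b = (382·119 − 38·1196)/84 = 5/42.
At s = 4: ĝ = (131/42)·(4) + (5/42)·(1) = 529/42.

ĝ = 12.595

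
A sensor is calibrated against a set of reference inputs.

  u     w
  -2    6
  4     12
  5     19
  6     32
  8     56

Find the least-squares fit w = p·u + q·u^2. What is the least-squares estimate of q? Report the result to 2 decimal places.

q = 1.01

AᵀA·[p, q]ᵀ = Aᵀw reads: 145·p + 909·q = 771;  909·p + 6289·q = 5427.
Δ = 145·6289 − 909² = 85624.
p = (771·6289 − 909·5427)/85624 = -21081/21406; q = (145·5427 − 909·771)/85624 = 21519/21406.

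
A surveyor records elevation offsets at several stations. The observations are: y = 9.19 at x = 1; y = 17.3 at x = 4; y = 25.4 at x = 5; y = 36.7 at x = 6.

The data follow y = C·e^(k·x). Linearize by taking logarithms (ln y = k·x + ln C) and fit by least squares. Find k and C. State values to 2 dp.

k = 0.27, C = 6.65

Let Y = ln y. Fitting Y = k·x + ln C by least squares:
Σx = 16.0000, Σ(x)² = 78.0000, Σln y = 11.9063, Σx·ln y = 51.4113.
Equations: 78.0000·k + 16.0000·ln C = 51.4113;  16.0000·k + 4·ln C = 11.9063.
Solving (det = 56.0000): k = 0.27043, ln C = 1.89489, so C = exp(1.89489) = 6.65179.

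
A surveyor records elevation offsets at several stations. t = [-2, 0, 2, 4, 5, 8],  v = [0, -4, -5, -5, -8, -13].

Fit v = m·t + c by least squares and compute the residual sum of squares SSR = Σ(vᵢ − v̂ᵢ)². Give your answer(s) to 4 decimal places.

Setting ∂/∂m … = 0 gives: 113·m + 17·c = -174;  17·m + 6·c = -35.
Eliminating c: 6·(row 1) − 17·(row 2) gives 389·m = 6·(-174) − 17·(-35) = -449, so m = -449/389.
Then c = ((-35) − 17·(-449/389))/6 = -997/389.
Residuals: 99/389, -559/389, -50/389, 848/389, 130/389, -468/389; SSR = 3290/389.

SSR = 8.4576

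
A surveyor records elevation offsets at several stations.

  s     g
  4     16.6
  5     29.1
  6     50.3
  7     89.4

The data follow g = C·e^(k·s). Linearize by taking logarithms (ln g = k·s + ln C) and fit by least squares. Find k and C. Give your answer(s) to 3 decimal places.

With ln gᵢ as the transformed response and sᵢ as the regressor:
Σs = 22.0000, Σ(s)² = 126.0000, Σln g = 14.5913, Σs·ln g = 83.0512.
Equations: 126.0000·k + 22.0000·ln C = 83.0512;  22.0000·k + 4·ln C = 14.5913.
Solving (det = 20.0000): k = 0.55984, ln C = 0.56869, so C = exp(0.56869) = 1.76594.

k = 0.560, C = 1.766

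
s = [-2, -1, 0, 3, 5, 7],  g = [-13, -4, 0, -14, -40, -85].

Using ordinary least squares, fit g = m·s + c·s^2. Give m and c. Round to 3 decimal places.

m = 2.004, c = -2.023

Setting ∂/∂m … = 0 gives: 88·m + 486·c = -807;  486·m + 3124·c = -5347.
(Σs·s = 88, Σs·s^2 = 486, Σs^2·s^2 = 3124, Σs·g = -807, Σs^2·g = -5347.)
det = 88·3124 − 486² = 38716.
m = ((-807)·3124 − 486·(-5347))/38716 = 38787/19358; c = (88·(-5347) − 486·(-807))/38716 = -39167/19358.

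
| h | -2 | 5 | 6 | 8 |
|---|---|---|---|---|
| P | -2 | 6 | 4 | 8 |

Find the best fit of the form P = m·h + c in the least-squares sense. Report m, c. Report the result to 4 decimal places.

Setting ∂/∂m … = 0 gives: 129·m + 17·c = 122;  17·m + 4·c = 16.
(Σh·h = 129, Σh = 17, Σ1 = 4, Σh·P = 122, ΣP = 16.)
Determinant 129·4 − 17² = 227.
m = (122·4 − 17·16)/227 = 216/227; c = (129·16 − 17·122)/227 = -10/227.

m = 0.9515, c = -0.0441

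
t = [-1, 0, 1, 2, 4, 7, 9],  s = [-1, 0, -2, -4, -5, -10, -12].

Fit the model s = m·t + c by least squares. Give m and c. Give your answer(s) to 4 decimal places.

m = -1.2086, c = -1.0586

Setting ∂/∂m … = 0 gives: 152·m + 22·c = -207;  22·m + 7·c = -34.
(Σt·t = 152, Σt = 22, Σ1 = 7, Σt·s = -207, Σs = -34.)
Δ = 152·7 − 22² = 580.
m = ((-207)·7 − 22·(-34))/580 = -701/580; c = (152·(-34) − 22·(-207))/580 = -307/290.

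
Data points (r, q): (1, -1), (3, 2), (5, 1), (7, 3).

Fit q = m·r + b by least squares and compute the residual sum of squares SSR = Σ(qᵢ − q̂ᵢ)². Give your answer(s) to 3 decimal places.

SSR = 2.700

From the data, Σr·r = 84, Σr = 16, Σ1 = 4.
And Σr·q = 31, Σq = 5.
det = 84·4 − 16² = 80.
m = (31·4 − 16·5)/80 = 11/20; b = (84·5 − 16·31)/80 = -19/20.
Residuals: -3/5, 13/10, -4/5, 1/10; SSR = 27/10.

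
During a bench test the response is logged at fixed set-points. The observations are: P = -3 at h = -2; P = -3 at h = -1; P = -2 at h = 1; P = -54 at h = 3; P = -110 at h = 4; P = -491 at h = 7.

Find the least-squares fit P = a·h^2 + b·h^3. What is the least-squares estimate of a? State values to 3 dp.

The normal system AᵀA·[a, b]ᵀ = AᵀP is [[2756, 18042]; [18042, 122540]]·[a, b]ᵀ = [-26322, -176886]ᵀ.
Determinant 2756·122540 − 18042² = 12206476.
a = ((-26322)·122540 − 18042·(-176886))/12206476 = -8530167/3051619; b = (2756·(-176886) − 18042·(-26322))/12206476 = -3149073/3051619.

a = -2.795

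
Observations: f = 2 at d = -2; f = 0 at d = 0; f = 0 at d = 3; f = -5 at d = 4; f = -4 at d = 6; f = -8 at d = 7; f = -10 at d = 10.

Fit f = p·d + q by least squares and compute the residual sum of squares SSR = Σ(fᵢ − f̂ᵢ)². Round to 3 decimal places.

Compute the Gram sums: Σd·d = 214, Σd = 28, Σ1 = 7.
And Σd·f = -204, Σf = -25.
Normal equations: [[214, 28]; [28, 7]]·[p, q]ᵀ = [-204, -25]ᵀ.
Determinant 214·7 − 28² = 714.
p = ((-204)·7 − 28·(-25))/714 = -52/51; q = (214·(-25) − 28·(-204))/714 = 181/357.
Residuals: -65/119, -181/357, 911/357, -10/7, 575/357, -163/119, -37/119; SSR = 4882/357.

SSR = 13.675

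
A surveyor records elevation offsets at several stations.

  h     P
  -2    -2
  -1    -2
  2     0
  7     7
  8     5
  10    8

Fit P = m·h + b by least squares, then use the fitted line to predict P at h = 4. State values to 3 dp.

Sums needed: Σh·h = 222, Σh = 24, Σ1 = 6.
For XᵀP: Σh·P = 175, ΣP = 16.
Eliminating b: 6·(row 1) − 24·(row 2) gives 756·m = 6·175 − 24·16 = 666, so m = 37/42.
Then b = (16 − 24·(37/42))/6 = -6/7.
At h = 4: P̂ = (37/42)·(4) + (-6/7)·(1) = 8/3.

P̂ = 2.667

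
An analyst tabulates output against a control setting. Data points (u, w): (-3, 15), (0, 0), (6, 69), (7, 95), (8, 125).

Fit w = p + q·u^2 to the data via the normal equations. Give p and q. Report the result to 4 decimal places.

p = -1.3603, q = 1.9671

Sums needed: Σ1 = 5, Σu^2 = 158, Σu^2·u^2 = 7874.
For Aᵀw: Σw = 304, Σu^2·w = 15274.
Eliminating q: 7874·(row 1) − 158·(row 2) gives 14406·p = 7874·304 − 158·15274 = -19596, so p = -3266/2401.
Then q = (15274 − 158·(-3266/2401))/7874 = 4723/2401.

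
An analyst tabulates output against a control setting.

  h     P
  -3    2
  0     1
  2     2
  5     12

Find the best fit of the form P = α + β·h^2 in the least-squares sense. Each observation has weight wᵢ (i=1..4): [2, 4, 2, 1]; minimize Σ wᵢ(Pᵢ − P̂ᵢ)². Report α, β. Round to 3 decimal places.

α = 0.357, β = 0.408

The normal system XᵀWX·[α, β]ᵀ = XᵀWP is [[9, 51]; [51, 819]]·[α, β]ᵀ = [24, 352]ᵀ.
Δ = 9·819 − 51² = 4770.
α = (24·819 − 51·352)/4770 = 284/795; β = (9·352 − 51·24)/4770 = 108/265.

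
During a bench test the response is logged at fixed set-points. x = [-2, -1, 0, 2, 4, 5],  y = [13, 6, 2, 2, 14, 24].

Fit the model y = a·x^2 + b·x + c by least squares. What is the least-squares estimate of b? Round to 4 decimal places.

Entries of MᵀM: Σx^2·x^2 = 914, Σx^2·x = 188, Σx^2 = 50, Σx·x = 50, Σx = 8, Σ1 = 6.
And Σx^2·y = 890, Σx·y = 148, Σy = 61.
MᵀM·[a, b, c]ᵀ = Mᵀy becomes [[914, 188, 50]; [188, 50, 8]; [50, 8, 6]]·[a, b, c]ᵀ = [890, 148, 61]ᵀ.
Row-reducing yields a = 2077/1452, b = -1973/726, c = 905/484.

b = -2.7176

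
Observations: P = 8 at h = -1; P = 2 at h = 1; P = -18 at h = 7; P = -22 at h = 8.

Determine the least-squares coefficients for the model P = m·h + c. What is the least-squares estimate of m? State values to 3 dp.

m = -3.328

The normal system MᵀM·[m, c]ᵀ = MᵀP is [[115, 15]; [15, 4]]·[m, c]ᵀ = [-308, -30]ᵀ.
Determinant 115·4 − 15² = 235.
m = ((-308)·4 − 15·(-30))/235 = -782/235; c = (115·(-30) − 15·(-308))/235 = 234/47.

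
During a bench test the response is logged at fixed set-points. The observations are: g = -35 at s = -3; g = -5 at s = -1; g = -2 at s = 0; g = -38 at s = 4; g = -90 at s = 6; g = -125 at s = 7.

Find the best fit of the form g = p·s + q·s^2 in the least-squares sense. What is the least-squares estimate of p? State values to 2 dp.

Setting ∂/∂p … = 0 gives: 111·p + 595·q = -1457;  595·p + 4035·q = -10293.
Determinant 111·4035 − 595² = 93860.
p = ((-1457)·4035 − 595·(-10293))/93860 = 12267/4693; q = (111·(-10293) − 595·(-1457))/93860 = -68902/23465.

p = 2.61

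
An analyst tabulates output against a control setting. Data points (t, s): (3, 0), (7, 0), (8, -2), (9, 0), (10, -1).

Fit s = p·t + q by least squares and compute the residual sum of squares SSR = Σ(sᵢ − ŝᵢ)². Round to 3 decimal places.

Normal-equation sums: Σt·t = 303, Σt = 37, Σ1 = 5.
Right-hand side: Σt·s = -26, Σs = -3.
Normal equations: [[303, 37]; [37, 5]]·[p, q]ᵀ = [-26, -3]ᵀ.
Determinant 303·5 − 37² = 146.
p = ((-26)·5 − 37·(-3))/146 = -19/146; q = (303·(-3) − 37·(-26))/146 = 53/146.
Residuals: 2/73, 40/73, -193/146, 59/73, -9/146; SSR = 395/146.

SSR = 2.705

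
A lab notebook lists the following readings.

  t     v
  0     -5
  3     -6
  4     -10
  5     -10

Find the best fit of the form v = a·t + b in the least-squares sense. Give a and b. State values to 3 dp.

Normal-equation sums: Σt·t = 50, Σt = 12, Σ1 = 4.
Moment sums: Σt·v = -108, Σv = -31.
So AᵀA·[a, b]ᵀ = Aᵀv: [[50, 12]; [12, 4]]·[a, b]ᵀ = [-108, -31]ᵀ.
Eliminating b: 4·(row 1) − 12·(row 2) gives 56·a = 4·(-108) − 12·(-31) = -60, so a = -15/14.
Then b = ((-31) − 12·(-15/14))/4 = -127/28.

a = -1.071, b = -4.536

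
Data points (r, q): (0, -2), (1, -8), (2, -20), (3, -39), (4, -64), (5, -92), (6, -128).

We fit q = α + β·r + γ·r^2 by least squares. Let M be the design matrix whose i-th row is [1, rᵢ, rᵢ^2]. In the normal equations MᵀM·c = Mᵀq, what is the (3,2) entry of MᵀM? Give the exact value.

Row 3 ↔ basis r^2, column 2 ↔ basis r, so (MᵀM)_{3,2} = Σᵢ (r^2)·(r) = (0)·(0) + (1)·(1) + (4)·(2) + (9)·(3) + (16)·(4) + (25)·(5) + (36)·(6) = 441.

441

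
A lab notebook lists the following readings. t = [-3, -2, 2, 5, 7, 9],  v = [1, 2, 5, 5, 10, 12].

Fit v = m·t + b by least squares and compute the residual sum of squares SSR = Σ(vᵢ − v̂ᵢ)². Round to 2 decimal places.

The normal equations are: 172·m + 18·b = 206;  18·m + 6·b = 35.
Δ = 172·6 − 18² = 708.
m = (206·6 − 18·35)/708 = 101/118; b = (172·35 − 18·206)/708 = 578/177.
Residuals: 107/354, 79/177, 4/177, -901/354, 263/354, 365/354; SSR = 1484/177.

SSR = 8.38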